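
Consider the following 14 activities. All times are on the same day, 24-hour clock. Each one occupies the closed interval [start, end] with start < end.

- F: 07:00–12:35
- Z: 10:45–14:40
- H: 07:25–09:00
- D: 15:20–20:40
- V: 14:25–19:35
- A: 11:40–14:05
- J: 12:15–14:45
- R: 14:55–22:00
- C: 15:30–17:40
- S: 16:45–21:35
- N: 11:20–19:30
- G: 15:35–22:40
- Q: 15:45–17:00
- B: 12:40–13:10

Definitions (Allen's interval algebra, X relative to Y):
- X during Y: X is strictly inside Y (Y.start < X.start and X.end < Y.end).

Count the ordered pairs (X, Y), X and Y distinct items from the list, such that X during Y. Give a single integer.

Checking all 182 ordered pairs for relation 'during'; matching pairs in alphabetical order:
(A, N): A during N ✓
(A, Z): A during Z ✓
(B, A): B during A ✓
(B, J): B during J ✓
(B, N): B during N ✓
(B, Z): B during Z ✓
(C, D): C during D ✓
(C, N): C during N ✓
(C, R): C during R ✓
(C, V): C during V ✓
(D, R): D during R ✓
(H, F): H during F ✓
(J, N): J during N ✓
(Q, C): Q during C ✓
(Q, D): Q during D ✓
(Q, G): Q during G ✓
(Q, N): Q during N ✓
(Q, R): Q during R ✓
(Q, V): Q during V ✓
(S, G): S during G ✓
(S, R): S during R ✓
Count: 21.

21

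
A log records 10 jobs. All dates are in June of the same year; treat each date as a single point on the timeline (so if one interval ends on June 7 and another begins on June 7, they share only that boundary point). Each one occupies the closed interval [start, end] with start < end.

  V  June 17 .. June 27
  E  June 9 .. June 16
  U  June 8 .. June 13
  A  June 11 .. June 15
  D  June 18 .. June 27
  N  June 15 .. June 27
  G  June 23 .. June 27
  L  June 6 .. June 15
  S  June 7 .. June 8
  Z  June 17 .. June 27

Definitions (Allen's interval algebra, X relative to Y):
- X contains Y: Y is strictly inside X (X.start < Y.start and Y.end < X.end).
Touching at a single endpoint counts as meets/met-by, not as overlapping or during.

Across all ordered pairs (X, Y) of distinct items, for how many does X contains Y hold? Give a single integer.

Checking all 90 ordered pairs for relation 'contains'; matching pairs in alphabetical order:
(E, A): E contains A ✓
(L, S): L contains S ✓
(L, U): L contains U ✓
Count: 3.

3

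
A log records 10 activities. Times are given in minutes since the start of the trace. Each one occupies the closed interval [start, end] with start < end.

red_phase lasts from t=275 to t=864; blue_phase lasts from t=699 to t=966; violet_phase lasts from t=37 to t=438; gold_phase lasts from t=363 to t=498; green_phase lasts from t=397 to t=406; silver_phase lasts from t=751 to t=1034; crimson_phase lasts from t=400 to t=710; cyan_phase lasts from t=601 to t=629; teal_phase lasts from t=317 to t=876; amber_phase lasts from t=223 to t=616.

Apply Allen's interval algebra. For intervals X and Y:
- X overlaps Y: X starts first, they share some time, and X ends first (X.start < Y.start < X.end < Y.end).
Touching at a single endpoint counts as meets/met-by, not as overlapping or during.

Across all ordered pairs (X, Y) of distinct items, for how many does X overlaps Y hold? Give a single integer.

18

Checking all 90 ordered pairs for relation 'overlaps'; matching pairs in alphabetical order:
(amber_phase, crimson_phase): amber_phase overlaps crimson_phase ✓
(amber_phase, cyan_phase): amber_phase overlaps cyan_phase ✓
(amber_phase, red_phase): amber_phase overlaps red_phase ✓
(amber_phase, teal_phase): amber_phase overlaps teal_phase ✓
(blue_phase, silver_phase): blue_phase overlaps silver_phase ✓
(crimson_phase, blue_phase): crimson_phase overlaps blue_phase ✓
(gold_phase, crimson_phase): gold_phase overlaps crimson_phase ✓
(green_phase, crimson_phase): green_phase overlaps crimson_phase ✓
(red_phase, blue_phase): red_phase overlaps blue_phase ✓
(red_phase, silver_phase): red_phase overlaps silver_phase ✓
(red_phase, teal_phase): red_phase overlaps teal_phase ✓
(teal_phase, blue_phase): teal_phase overlaps blue_phase ✓
(teal_phase, silver_phase): teal_phase overlaps silver_phase ✓
(violet_phase, amber_phase): violet_phase overlaps amber_phase ✓
(violet_phase, crimson_phase): violet_phase overlaps crimson_phase ✓
(violet_phase, gold_phase): violet_phase overlaps gold_phase ✓
(violet_phase, red_phase): violet_phase overlaps red_phase ✓
(violet_phase, teal_phase): violet_phase overlaps teal_phase ✓
Count: 18.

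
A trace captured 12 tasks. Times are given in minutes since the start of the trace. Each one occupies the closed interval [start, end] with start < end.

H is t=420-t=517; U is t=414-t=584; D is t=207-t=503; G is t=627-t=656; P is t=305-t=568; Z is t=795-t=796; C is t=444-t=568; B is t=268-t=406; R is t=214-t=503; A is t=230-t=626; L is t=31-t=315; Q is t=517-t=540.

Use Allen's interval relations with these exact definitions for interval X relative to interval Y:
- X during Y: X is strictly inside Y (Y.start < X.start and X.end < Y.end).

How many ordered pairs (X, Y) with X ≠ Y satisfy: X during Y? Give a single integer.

Checking all 132 ordered pairs for relation 'during'; matching pairs in alphabetical order:
(B, A): B during A ✓
(B, D): B during D ✓
(B, R): B during R ✓
(C, A): C during A ✓
(C, U): C during U ✓
(H, A): H during A ✓
(H, P): H during P ✓
(H, U): H during U ✓
(P, A): P during A ✓
(Q, A): Q during A ✓
(Q, C): Q during C ✓
(Q, P): Q during P ✓
(Q, U): Q during U ✓
(U, A): U during A ✓
Count: 14.

14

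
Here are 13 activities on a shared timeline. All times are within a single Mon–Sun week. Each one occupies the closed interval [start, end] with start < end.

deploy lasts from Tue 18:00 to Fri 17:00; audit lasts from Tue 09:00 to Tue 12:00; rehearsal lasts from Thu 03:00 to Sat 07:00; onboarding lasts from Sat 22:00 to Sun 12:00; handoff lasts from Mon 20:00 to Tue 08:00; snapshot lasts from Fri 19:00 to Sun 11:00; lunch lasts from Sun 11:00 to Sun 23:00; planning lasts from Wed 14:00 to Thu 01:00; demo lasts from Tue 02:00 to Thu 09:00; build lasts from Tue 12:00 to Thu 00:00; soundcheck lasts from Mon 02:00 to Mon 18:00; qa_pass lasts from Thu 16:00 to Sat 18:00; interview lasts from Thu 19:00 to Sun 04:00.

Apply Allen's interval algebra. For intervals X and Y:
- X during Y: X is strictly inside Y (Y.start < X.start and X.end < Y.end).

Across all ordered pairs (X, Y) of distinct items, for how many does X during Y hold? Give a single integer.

4

Checking all 156 ordered pairs for relation 'during'; matching pairs in alphabetical order:
(audit, demo): audit during demo ✓
(build, demo): build during demo ✓
(planning, demo): planning during demo ✓
(planning, deploy): planning during deploy ✓
Count: 4.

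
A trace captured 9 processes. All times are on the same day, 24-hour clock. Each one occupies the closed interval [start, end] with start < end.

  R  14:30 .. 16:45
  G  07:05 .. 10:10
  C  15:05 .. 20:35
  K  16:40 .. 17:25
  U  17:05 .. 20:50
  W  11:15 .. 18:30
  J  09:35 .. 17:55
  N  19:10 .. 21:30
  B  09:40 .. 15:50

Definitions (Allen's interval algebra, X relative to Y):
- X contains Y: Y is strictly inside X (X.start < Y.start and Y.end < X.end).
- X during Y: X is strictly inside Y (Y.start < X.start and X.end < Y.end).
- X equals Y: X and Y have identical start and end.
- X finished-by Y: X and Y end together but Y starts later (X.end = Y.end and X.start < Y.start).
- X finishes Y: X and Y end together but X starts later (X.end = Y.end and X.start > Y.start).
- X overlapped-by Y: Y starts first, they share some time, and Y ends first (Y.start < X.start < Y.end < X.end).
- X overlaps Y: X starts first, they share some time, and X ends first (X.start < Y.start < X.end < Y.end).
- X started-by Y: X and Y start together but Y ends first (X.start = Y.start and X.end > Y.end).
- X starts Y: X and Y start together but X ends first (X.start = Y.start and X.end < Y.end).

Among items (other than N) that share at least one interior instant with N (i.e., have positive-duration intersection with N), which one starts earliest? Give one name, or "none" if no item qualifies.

C

Target N = [19:10, 21:30].
B [09:40, 15:50] → before → excluded.
C [15:05, 20:35] → overlaps → candidate.
G [07:05, 10:10] → before → excluded.
J [09:35, 17:55] → before → excluded.
K [16:40, 17:25] → before → excluded.
R [14:30, 16:45] → before → excluded.
U [17:05, 20:50] → overlaps → candidate.
W [11:15, 18:30] → before → excluded.
Among candidates, earliest start is 15:05 → C.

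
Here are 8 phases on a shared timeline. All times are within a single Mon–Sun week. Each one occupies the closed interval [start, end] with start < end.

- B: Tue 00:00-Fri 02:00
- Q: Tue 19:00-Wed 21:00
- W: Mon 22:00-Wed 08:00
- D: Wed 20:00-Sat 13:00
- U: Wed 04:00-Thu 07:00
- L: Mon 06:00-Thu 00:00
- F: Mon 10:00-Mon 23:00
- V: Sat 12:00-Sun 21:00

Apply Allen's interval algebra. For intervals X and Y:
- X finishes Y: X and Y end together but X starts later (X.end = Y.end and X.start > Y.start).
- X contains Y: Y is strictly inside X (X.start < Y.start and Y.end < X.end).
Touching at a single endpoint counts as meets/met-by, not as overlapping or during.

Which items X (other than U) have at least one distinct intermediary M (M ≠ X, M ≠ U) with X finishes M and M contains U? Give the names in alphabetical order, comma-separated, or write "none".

Target U = [Wed 04:00, Thu 07:00].
Intermediaries M with M contains U: B.
Via B — items with X finishes B: none.
Union: none.

none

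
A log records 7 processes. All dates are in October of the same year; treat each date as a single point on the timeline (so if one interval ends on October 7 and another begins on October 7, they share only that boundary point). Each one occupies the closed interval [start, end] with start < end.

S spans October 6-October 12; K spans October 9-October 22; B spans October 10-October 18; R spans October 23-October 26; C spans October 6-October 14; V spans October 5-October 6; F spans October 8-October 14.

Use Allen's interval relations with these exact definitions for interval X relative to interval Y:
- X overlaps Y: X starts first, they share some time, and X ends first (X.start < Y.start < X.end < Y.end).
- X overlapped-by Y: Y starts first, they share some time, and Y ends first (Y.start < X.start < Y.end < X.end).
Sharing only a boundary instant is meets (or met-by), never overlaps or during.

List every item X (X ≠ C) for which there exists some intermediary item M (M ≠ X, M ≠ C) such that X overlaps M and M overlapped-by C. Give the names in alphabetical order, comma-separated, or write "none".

F, S

Target C = [October 6, October 14].
Intermediaries M with M overlapped-by C: B, K.
Via B — items with X overlaps B: F, S.
Via K — items with X overlaps K: F, S.
Union: F, S.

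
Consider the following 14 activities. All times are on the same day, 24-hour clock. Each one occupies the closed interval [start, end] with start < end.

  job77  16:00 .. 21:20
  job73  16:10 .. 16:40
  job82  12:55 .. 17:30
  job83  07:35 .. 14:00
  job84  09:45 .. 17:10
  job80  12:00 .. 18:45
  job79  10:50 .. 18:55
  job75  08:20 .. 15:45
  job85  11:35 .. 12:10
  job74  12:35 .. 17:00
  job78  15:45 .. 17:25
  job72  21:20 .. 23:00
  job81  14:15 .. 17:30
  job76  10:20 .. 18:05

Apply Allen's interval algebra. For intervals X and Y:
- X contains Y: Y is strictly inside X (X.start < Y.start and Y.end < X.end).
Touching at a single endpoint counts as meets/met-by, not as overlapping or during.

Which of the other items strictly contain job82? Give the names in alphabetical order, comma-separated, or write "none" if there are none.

Target job82 = [12:55, 17:30].
job72 [21:20, 23:00] → after → no.
job73 [16:10, 16:40] → during → no.
job74 [12:35, 17:00] → overlaps → no.
job75 [08:20, 15:45] → overlaps → no.
job76 [10:20, 18:05] → contains → yes.
job77 [16:00, 21:20] → overlapped-by → no.
job78 [15:45, 17:25] → during → no.
job79 [10:50, 18:55] → contains → yes.
job80 [12:00, 18:45] → contains → yes.
job81 [14:15, 17:30] → finishes → no.
job83 [07:35, 14:00] → overlaps → no.
job84 [09:45, 17:10] → overlaps → no.
job85 [11:35, 12:10] → before → no.
Result: job76, job79, job80.

job76, job79, job80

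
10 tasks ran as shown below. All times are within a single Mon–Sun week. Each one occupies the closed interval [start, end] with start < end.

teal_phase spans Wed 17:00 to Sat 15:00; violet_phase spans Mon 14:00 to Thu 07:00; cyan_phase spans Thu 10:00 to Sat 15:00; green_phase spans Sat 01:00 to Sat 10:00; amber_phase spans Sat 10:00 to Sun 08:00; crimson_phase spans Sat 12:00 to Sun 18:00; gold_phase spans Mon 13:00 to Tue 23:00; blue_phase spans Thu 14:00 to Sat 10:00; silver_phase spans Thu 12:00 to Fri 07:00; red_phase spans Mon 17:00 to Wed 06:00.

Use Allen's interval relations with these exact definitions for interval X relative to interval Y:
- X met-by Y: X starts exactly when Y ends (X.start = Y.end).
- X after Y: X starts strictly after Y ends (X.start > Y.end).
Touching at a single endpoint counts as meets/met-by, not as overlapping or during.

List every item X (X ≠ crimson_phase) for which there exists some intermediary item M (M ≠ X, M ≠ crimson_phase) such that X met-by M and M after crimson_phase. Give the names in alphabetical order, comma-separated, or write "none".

none

Target crimson_phase = [Sat 12:00, Sun 18:00].
Intermediaries M with M after crimson_phase: none.
Union: none.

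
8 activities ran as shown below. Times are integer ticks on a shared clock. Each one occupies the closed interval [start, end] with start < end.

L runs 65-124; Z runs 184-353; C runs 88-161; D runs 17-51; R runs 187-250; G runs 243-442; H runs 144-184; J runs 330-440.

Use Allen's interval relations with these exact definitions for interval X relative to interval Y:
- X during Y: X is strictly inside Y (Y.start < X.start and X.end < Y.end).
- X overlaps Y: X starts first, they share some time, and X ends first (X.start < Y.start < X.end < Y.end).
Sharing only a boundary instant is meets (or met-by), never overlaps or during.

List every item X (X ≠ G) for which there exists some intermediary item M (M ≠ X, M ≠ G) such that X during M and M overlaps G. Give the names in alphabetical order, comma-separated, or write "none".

R

Target G = [243, 442].
Intermediaries M with M overlaps G: R, Z.
Via R — items with X during R: none.
Via Z — items with X during Z: R.
Union: R.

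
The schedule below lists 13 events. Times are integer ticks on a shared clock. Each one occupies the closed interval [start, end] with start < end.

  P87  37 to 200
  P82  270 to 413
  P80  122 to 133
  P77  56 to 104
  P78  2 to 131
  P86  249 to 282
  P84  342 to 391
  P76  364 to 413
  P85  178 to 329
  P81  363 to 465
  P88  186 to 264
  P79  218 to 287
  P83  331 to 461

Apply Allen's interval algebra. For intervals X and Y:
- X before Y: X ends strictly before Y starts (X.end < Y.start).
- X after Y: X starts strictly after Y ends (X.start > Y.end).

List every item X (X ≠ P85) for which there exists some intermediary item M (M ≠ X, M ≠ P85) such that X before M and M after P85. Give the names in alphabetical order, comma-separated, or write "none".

P77, P78, P79, P80, P86, P87, P88

Target P85 = [178, 329].
Intermediaries M with M after P85: P76, P81, P83, P84.
Via P76 — items with X before P76: P77, P78, P79, P80, P86, P87, P88.
Via P81 — items with X before P81: P77, P78, P79, P80, P86, P87, P88.
Via P83 — items with X before P83: P77, P78, P79, P80, P86, P87, P88.
Via P84 — items with X before P84: P77, P78, P79, P80, P86, P87, P88.
Union: P77, P78, P79, P80, P86, P87, P88.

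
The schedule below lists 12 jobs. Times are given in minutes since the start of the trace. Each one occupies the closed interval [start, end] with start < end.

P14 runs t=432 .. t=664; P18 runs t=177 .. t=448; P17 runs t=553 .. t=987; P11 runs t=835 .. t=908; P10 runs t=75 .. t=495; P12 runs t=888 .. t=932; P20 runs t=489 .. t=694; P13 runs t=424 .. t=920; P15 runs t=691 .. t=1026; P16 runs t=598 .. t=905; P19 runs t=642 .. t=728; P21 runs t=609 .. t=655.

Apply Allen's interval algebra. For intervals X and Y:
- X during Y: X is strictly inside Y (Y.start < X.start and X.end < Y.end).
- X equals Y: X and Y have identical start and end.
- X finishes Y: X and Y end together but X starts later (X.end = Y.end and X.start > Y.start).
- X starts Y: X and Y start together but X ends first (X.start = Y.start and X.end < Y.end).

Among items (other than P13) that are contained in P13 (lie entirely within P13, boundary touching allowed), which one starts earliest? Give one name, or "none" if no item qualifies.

P14

Target P13 = [t=424, t=920].
P10 [t=75, t=495] → overlaps → excluded.
P11 [t=835, t=908] → during → candidate.
P12 [t=888, t=932] → overlapped-by → excluded.
P14 [t=432, t=664] → during → candidate.
P15 [t=691, t=1026] → overlapped-by → excluded.
P16 [t=598, t=905] → during → candidate.
P17 [t=553, t=987] → overlapped-by → excluded.
P18 [t=177, t=448] → overlaps → excluded.
P19 [t=642, t=728] → during → candidate.
P20 [t=489, t=694] → during → candidate.
P21 [t=609, t=655] → during → candidate.
Among candidates, earliest start is t=432 → P14.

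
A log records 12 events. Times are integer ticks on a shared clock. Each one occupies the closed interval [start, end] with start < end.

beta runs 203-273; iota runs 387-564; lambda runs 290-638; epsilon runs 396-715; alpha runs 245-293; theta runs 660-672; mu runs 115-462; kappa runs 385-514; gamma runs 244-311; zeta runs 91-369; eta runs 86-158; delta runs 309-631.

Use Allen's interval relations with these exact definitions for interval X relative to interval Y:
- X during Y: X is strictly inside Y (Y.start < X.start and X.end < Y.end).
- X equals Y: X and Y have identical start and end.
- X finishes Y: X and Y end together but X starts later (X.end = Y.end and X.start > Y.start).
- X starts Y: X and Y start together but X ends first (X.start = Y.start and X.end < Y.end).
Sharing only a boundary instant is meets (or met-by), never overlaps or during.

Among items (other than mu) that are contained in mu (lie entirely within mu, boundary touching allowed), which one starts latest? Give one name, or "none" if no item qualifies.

Target mu = [115, 462].
alpha [245, 293] → during → candidate.
beta [203, 273] → during → candidate.
delta [309, 631] → overlapped-by → excluded.
epsilon [396, 715] → overlapped-by → excluded.
eta [86, 158] → overlaps → excluded.
gamma [244, 311] → during → candidate.
iota [387, 564] → overlapped-by → excluded.
kappa [385, 514] → overlapped-by → excluded.
lambda [290, 638] → overlapped-by → excluded.
theta [660, 672] → after → excluded.
zeta [91, 369] → overlaps → excluded.
Among candidates, latest start is 245 → alpha.

alpha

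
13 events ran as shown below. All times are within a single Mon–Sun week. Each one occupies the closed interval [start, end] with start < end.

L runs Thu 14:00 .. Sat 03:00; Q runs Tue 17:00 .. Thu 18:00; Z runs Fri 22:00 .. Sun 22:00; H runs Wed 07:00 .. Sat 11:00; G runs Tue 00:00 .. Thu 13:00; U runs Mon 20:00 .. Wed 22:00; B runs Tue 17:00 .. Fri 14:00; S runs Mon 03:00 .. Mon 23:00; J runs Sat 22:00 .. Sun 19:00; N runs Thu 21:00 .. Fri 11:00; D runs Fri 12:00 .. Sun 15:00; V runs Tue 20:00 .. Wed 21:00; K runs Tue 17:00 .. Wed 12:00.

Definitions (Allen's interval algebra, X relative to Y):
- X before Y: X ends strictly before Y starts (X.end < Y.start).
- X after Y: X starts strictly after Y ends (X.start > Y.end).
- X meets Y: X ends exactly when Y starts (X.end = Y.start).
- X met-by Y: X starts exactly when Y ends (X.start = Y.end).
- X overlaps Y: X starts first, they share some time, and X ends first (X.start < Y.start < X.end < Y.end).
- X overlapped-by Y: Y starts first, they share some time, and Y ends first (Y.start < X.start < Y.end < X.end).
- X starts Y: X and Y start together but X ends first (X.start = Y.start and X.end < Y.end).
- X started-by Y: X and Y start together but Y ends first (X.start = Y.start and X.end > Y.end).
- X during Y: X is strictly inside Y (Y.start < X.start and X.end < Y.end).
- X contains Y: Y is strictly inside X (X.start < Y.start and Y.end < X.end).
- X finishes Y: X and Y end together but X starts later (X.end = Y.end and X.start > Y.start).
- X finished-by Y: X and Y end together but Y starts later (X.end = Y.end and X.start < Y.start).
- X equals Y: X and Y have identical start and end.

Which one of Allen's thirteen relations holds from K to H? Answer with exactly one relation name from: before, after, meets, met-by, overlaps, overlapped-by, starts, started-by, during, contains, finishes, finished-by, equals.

overlaps

K = [Tue 17:00, Wed 12:00]; H = [Wed 07:00, Sat 11:00].
Compare endpoints: K.start < H.start, K.start < H.end, K.end > H.start, K.end < H.end.
That pattern is 'overlaps'.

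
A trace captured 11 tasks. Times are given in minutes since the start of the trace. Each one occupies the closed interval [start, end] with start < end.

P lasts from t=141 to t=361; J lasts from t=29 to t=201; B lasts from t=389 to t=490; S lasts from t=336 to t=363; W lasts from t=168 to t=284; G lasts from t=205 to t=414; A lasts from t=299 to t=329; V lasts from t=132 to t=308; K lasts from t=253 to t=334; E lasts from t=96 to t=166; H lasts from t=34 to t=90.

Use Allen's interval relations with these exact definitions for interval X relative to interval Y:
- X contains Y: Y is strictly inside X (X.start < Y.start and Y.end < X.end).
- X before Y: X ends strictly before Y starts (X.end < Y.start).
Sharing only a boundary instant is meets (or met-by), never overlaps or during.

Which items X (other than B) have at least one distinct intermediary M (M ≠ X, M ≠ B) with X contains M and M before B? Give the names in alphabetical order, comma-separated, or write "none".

Target B = [t=389, t=490].
Intermediaries M with M before B: A, E, H, J, K, P, S, V, W.
Via A — items with X contains A: G, K, P.
Via E — items with X contains E: J.
Via H — items with X contains H: J.
Via J — items with X contains J: none.
Via K — items with X contains K: G, P.
Via P — items with X contains P: none.
Via S — items with X contains S: G.
Via V — items with X contains V: none.
Via W — items with X contains W: P, V.
Union: G, J, K, P, V.

G, J, K, P, V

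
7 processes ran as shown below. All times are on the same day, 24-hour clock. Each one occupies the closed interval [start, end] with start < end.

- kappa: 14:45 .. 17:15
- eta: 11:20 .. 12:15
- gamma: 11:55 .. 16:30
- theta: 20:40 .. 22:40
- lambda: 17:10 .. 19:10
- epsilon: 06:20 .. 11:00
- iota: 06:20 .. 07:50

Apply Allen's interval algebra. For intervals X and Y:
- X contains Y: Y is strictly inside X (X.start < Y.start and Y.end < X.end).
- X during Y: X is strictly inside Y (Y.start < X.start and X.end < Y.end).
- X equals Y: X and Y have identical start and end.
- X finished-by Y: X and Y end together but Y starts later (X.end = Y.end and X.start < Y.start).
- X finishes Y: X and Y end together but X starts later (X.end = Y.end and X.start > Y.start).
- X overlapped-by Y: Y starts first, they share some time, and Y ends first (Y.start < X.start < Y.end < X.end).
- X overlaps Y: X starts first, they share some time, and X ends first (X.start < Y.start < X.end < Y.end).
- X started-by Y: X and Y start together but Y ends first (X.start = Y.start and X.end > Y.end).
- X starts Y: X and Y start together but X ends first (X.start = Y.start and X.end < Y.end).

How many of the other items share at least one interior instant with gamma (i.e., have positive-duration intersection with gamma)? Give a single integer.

Target gamma = [11:55, 16:30].
epsilon [06:20, 11:00] → before → no.
eta [11:20, 12:15] → overlaps → counts.
iota [06:20, 07:50] → before → no.
kappa [14:45, 17:15] → overlapped-by → counts.
lambda [17:10, 19:10] → after → no.
theta [20:40, 22:40] → after → no.
Total: 2.

2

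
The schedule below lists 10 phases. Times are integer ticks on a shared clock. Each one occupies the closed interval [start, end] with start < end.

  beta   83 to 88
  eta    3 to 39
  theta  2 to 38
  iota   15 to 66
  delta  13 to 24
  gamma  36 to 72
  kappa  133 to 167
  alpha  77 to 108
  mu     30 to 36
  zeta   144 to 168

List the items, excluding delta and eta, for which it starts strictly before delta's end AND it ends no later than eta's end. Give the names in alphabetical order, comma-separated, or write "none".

theta

Conditions: its start is strictly before delta's end (X.start < 24) AND its end is no later than eta's end (X.end <= 39).
alpha: start 77 < 24? ✗; end 108 <= 39? ✗ → no.
beta: start 83 < 24? ✗; end 88 <= 39? ✗ → no.
gamma: start 36 < 24? ✗; end 72 <= 39? ✗ → no.
iota: start 15 < 24? ✓; end 66 <= 39? ✗ → no.
kappa: start 133 < 24? ✗; end 167 <= 39? ✗ → no.
mu: start 30 < 24? ✗; end 36 <= 39? ✓ → no.
theta: start 2 < 24? ✓; end 38 <= 39? ✓ → yes.
zeta: start 144 < 24? ✗; end 168 <= 39? ✗ → no.
Result: theta.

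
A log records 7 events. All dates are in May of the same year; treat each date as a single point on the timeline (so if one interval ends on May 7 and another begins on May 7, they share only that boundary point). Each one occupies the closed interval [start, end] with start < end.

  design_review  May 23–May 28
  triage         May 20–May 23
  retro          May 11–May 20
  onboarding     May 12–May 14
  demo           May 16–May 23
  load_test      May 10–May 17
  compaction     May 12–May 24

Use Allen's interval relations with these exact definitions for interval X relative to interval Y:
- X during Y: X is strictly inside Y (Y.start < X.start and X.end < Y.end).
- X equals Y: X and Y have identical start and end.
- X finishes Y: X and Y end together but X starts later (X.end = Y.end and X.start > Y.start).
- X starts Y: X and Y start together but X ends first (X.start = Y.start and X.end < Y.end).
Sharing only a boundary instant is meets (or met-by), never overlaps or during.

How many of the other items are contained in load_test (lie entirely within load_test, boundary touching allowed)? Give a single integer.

1

Target load_test = [May 10, May 17].
compaction [May 12, May 24] → overlapped-by → no.
demo [May 16, May 23] → overlapped-by → no.
design_review [May 23, May 28] → after → no.
onboarding [May 12, May 14] → during → counts.
retro [May 11, May 20] → overlapped-by → no.
triage [May 20, May 23] → after → no.
Total: 1.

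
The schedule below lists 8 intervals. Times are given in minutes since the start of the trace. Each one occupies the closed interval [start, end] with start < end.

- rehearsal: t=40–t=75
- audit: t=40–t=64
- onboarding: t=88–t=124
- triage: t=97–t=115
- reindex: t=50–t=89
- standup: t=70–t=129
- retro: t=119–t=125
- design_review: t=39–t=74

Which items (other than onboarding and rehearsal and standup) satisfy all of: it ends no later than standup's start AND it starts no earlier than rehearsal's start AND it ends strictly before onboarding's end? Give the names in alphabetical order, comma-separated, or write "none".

Conditions: its end is no later than standup's start (X.end <= t=70) AND its start is no earlier than rehearsal's start (X.start >= t=40) AND its end is strictly before onboarding's end (X.end < t=124).
audit: end t=64 <= t=70? ✓; start t=40 >= t=40? ✓; end t=64 < t=124? ✓ → yes.
design_review: end t=74 <= t=70? ✗; start t=39 >= t=40? ✗; end t=74 < t=124? ✓ → no.
reindex: end t=89 <= t=70? ✗; start t=50 >= t=40? ✓; end t=89 < t=124? ✓ → no.
retro: end t=125 <= t=70? ✗; start t=119 >= t=40? ✓; end t=125 < t=124? ✗ → no.
triage: end t=115 <= t=70? ✗; start t=97 >= t=40? ✓; end t=115 < t=124? ✓ → no.
Result: audit.

audit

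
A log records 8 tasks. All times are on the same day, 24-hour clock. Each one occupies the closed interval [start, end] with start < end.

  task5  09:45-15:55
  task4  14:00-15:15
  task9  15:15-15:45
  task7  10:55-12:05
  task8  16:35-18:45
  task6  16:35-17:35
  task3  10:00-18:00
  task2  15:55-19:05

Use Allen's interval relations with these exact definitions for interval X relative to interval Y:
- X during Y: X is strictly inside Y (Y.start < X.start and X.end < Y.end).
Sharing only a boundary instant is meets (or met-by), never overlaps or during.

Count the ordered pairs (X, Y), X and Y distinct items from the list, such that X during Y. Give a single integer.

Checking all 56 ordered pairs for relation 'during'; matching pairs in alphabetical order:
(task4, task3): task4 during task3 ✓
(task4, task5): task4 during task5 ✓
(task6, task2): task6 during task2 ✓
(task6, task3): task6 during task3 ✓
(task7, task3): task7 during task3 ✓
(task7, task5): task7 during task5 ✓
(task8, task2): task8 during task2 ✓
(task9, task3): task9 during task3 ✓
(task9, task5): task9 during task5 ✓
Count: 9.

9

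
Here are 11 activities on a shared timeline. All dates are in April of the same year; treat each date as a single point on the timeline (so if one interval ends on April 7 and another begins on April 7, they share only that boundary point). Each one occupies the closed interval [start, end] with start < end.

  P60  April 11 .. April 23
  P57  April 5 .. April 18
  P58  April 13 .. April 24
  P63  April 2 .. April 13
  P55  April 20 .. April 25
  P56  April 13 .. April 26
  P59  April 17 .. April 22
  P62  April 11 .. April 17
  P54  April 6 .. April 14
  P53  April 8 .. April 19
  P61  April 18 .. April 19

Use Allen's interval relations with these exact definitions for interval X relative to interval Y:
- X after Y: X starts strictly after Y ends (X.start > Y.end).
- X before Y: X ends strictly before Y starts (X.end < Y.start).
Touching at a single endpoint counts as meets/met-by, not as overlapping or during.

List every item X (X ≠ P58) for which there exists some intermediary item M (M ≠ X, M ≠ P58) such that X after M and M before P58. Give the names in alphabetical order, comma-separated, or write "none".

none

Target P58 = [April 13, April 24].
Intermediaries M with M before P58: none.
Union: none.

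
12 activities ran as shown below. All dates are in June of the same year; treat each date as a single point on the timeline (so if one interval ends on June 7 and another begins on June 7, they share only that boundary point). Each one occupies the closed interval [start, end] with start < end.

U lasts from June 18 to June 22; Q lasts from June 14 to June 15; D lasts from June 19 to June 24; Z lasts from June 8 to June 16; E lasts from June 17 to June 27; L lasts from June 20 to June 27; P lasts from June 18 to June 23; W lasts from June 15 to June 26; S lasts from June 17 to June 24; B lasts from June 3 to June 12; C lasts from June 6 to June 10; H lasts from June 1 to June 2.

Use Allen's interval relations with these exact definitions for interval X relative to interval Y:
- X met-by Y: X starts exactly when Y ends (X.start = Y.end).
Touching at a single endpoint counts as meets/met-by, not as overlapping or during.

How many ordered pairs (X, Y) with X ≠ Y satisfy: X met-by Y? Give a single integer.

1

Checking all 132 ordered pairs for relation 'met-by'; matching pairs in alphabetical order:
(W, Q): W met-by Q ✓
Count: 1.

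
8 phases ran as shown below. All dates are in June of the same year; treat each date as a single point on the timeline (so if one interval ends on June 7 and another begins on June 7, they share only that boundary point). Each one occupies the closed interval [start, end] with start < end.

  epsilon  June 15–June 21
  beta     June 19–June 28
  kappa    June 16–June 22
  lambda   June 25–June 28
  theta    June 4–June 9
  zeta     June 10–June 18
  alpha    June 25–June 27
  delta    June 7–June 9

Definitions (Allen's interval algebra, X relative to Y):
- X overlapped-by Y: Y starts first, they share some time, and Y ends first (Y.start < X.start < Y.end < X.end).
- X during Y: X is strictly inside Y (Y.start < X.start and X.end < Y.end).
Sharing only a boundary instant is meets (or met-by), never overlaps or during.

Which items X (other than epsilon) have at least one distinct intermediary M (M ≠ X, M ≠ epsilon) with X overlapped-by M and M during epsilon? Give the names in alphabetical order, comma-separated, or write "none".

none

Target epsilon = [June 15, June 21].
Intermediaries M with M during epsilon: none.
Union: none.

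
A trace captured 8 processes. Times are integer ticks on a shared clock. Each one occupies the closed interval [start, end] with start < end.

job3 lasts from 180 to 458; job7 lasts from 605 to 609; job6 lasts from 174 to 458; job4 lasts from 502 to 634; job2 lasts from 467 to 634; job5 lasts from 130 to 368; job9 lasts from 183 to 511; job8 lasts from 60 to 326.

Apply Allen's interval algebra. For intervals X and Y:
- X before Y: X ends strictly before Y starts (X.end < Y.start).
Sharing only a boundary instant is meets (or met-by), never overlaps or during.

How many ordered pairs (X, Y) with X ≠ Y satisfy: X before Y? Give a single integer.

13

Checking all 56 ordered pairs for relation 'before'; matching pairs in alphabetical order:
(job3, job2): job3 before job2 ✓
(job3, job4): job3 before job4 ✓
(job3, job7): job3 before job7 ✓
(job5, job2): job5 before job2 ✓
(job5, job4): job5 before job4 ✓
(job5, job7): job5 before job7 ✓
(job6, job2): job6 before job2 ✓
(job6, job4): job6 before job4 ✓
(job6, job7): job6 before job7 ✓
(job8, job2): job8 before job2 ✓
(job8, job4): job8 before job4 ✓
(job8, job7): job8 before job7 ✓
(job9, job7): job9 before job7 ✓
Count: 13.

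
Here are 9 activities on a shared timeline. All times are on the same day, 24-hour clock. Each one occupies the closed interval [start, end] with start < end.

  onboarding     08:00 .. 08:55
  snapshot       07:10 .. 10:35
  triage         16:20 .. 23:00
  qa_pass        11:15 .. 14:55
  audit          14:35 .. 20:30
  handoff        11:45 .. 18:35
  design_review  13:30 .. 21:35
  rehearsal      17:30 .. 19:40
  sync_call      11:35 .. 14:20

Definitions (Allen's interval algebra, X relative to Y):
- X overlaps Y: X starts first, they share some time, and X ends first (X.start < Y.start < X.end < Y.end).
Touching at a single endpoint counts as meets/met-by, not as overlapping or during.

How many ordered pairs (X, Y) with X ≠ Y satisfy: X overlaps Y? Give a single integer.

Checking all 72 ordered pairs for relation 'overlaps'; matching pairs in alphabetical order:
(audit, triage): audit overlaps triage ✓
(design_review, triage): design_review overlaps triage ✓
(handoff, audit): handoff overlaps audit ✓
(handoff, design_review): handoff overlaps design_review ✓
(handoff, rehearsal): handoff overlaps rehearsal ✓
(handoff, triage): handoff overlaps triage ✓
(qa_pass, audit): qa_pass overlaps audit ✓
(qa_pass, design_review): qa_pass overlaps design_review ✓
(qa_pass, handoff): qa_pass overlaps handoff ✓
(sync_call, design_review): sync_call overlaps design_review ✓
(sync_call, handoff): sync_call overlaps handoff ✓
Count: 11.

11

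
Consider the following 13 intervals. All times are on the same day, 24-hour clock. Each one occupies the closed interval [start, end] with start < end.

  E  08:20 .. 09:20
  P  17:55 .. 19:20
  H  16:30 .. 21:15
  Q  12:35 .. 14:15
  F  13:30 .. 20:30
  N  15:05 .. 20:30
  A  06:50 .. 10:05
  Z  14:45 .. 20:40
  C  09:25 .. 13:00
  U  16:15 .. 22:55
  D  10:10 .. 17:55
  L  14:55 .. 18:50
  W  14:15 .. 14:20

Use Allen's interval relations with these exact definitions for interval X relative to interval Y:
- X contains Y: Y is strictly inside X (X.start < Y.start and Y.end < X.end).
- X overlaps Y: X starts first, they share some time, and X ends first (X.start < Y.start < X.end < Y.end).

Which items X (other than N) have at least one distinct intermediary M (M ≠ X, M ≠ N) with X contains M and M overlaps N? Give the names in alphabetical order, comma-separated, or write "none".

F, Z

Target N = [15:05, 20:30].
Intermediaries M with M overlaps N: D, L.
Via D — items with X contains D: none.
Via L — items with X contains L: F, Z.
Union: F, Z.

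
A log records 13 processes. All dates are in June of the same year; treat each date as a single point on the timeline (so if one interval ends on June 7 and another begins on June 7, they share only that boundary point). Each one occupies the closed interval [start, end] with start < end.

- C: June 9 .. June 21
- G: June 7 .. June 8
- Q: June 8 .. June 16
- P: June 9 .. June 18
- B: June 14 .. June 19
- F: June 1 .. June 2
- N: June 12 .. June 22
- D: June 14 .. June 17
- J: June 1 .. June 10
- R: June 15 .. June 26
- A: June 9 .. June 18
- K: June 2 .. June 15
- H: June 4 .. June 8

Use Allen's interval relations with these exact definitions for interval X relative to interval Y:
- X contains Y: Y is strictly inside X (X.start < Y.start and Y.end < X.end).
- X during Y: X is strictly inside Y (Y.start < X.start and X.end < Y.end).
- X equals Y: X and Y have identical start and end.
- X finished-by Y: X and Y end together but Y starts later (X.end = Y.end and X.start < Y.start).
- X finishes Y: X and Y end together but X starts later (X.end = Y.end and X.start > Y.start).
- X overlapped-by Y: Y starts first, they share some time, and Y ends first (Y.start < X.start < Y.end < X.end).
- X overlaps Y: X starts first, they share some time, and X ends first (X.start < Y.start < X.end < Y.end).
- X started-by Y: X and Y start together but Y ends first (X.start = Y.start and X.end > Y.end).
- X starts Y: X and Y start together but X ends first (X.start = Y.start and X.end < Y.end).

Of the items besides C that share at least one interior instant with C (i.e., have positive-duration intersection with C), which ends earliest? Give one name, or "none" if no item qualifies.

Target C = [June 9, June 21].
A [June 9, June 18] → starts → candidate.
B [June 14, June 19] → during → candidate.
D [June 14, June 17] → during → candidate.
F [June 1, June 2] → before → excluded.
G [June 7, June 8] → before → excluded.
H [June 4, June 8] → before → excluded.
J [June 1, June 10] → overlaps → candidate.
K [June 2, June 15] → overlaps → candidate.
N [June 12, June 22] → overlapped-by → candidate.
P [June 9, June 18] → starts → candidate.
Q [June 8, June 16] → overlaps → candidate.
R [June 15, June 26] → overlapped-by → candidate.
Among candidates, earliest end is June 10 → J.

J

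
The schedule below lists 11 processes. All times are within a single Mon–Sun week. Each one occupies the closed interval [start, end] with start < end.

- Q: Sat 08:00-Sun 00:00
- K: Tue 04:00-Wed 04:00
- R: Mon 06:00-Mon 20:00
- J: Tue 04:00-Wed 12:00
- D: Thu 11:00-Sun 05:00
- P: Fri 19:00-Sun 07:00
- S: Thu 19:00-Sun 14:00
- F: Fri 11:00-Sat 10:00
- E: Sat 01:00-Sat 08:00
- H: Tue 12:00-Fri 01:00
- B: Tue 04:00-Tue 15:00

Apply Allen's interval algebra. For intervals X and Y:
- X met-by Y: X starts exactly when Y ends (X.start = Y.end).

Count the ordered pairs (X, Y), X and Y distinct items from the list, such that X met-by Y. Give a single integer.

1

Checking all 110 ordered pairs for relation 'met-by'; matching pairs in alphabetical order:
(Q, E): Q met-by E ✓
Count: 1.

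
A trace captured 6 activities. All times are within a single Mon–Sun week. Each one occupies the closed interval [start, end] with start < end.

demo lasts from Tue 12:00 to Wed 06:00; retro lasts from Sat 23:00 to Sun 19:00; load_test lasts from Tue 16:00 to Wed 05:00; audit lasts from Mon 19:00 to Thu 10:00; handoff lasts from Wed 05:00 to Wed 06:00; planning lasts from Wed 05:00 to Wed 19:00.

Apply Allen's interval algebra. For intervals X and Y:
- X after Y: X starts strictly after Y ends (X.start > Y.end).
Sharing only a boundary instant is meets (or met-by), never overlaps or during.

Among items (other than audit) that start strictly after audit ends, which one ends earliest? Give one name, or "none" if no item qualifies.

Target audit = [Mon 19:00, Thu 10:00].
demo [Tue 12:00, Wed 06:00] → during → excluded.
handoff [Wed 05:00, Wed 06:00] → during → excluded.
load_test [Tue 16:00, Wed 05:00] → during → excluded.
planning [Wed 05:00, Wed 19:00] → during → excluded.
retro [Sat 23:00, Sun 19:00] → after → candidate.
Among candidates, earliest end is Sun 19:00 → retro.

retro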